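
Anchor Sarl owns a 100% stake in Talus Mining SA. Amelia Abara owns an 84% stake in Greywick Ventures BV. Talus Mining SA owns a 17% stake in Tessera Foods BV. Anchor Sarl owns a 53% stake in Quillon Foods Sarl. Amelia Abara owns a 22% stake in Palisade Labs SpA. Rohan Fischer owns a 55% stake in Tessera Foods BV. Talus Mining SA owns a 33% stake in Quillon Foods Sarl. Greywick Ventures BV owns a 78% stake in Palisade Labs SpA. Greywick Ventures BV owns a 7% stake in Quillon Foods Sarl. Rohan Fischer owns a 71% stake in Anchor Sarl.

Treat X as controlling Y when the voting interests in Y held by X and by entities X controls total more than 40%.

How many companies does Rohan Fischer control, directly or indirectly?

Rohan holds 71% of Anchor, so Rohan controls Anchor.
Anchor holds 100% of Talus, so Rohan controls Talus.
Rohan and Talus together hold 55% + 17% = 72% of Tessera, so Rohan controls Tessera.
Talus and Anchor together hold 33% + 53% = 86% of Quillon, so Rohan controls Quillon.
No other company's threshold is met.
Rohan controls 4 companies.

4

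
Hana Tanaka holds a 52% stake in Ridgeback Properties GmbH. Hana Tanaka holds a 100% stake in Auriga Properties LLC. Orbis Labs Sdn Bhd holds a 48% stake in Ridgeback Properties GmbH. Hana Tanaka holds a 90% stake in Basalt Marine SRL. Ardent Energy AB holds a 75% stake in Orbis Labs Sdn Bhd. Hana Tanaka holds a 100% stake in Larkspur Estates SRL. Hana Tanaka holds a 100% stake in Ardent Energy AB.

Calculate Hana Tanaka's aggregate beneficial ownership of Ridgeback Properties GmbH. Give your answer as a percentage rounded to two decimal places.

88.00%

Hana reaches Ridgeback along 2 paths.
Via Ardent → Orbis: 100% × 75% × 48% = 36%.
Direct stake: 52% = 52%.
Total: 36% + 52% = 88%.
Rounded: 88.00%.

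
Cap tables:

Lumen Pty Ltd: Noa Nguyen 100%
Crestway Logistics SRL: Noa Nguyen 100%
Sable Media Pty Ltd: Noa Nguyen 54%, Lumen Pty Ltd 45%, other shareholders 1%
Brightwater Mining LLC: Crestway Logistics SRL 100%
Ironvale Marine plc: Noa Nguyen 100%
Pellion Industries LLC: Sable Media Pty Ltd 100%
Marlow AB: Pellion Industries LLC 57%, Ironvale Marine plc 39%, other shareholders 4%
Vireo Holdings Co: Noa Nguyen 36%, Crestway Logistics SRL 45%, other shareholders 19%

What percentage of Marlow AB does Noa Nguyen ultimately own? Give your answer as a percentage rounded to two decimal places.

Noa reaches Marlow along 3 paths.
Via Sable → Pellion: 54% × 100% × 57% = 30.78%.
Via Lumen → Sable → Pellion: 100% × 45% × 100% × 57% = 25.65%.
Via Ironvale: 100% × 39% = 39%.
Total: 30.78% + 25.65% + 39% = 95.43%.

95.43%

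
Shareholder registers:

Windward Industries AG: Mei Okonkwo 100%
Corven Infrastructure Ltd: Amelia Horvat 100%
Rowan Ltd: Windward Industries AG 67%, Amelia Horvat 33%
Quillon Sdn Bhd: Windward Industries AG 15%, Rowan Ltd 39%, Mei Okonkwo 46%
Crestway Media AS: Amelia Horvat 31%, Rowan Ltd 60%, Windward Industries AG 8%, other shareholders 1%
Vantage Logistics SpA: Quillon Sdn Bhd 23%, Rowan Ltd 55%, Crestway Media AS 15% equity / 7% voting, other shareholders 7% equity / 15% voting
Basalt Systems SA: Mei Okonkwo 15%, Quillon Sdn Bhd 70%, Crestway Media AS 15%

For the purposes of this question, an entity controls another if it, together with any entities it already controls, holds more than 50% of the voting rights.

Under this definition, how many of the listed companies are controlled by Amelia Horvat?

Amelia holds 100% of Corven, so Amelia controls Corven.
No other company's threshold is met.
Amelia controls 1 company.

1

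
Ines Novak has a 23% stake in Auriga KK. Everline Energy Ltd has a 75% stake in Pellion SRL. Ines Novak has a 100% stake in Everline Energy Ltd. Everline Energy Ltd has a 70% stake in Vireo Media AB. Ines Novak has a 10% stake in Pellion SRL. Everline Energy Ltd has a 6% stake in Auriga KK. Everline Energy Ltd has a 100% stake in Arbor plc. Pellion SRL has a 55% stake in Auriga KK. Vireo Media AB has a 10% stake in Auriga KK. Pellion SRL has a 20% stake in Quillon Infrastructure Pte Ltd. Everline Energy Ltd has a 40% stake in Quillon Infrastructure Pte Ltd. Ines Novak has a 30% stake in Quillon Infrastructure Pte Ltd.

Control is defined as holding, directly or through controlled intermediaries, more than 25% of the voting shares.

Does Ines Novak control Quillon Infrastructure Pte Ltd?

Ines holds 100% of Everline, so Ines controls Everline.
Everline and Ines together hold 75% + 10% = 85% of Pellion, so Ines controls Pellion.
Everline and Ines and Pellion together hold 40% + 30% + 20% = 90% of Quillon, so Ines controls Quillon.

Yes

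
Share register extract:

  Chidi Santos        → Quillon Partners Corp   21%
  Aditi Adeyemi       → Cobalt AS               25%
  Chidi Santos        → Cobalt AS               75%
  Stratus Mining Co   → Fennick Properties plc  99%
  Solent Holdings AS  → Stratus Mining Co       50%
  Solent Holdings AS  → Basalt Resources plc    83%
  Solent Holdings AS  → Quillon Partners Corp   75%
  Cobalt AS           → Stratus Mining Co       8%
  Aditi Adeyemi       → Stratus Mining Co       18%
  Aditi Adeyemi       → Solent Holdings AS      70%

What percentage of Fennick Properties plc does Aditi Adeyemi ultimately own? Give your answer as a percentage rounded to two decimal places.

54.45%

Aditi reaches Fennick along 3 paths.
Via Cobalt → Stratus: 25% × 8% × 99% = 1.98%.
Via Solent → Stratus: 70% × 50% × 99% = 34.65%.
Via Stratus: 18% × 99% = 17.82%.
Total: 1.98% + 34.65% + 17.82% = 54.45%.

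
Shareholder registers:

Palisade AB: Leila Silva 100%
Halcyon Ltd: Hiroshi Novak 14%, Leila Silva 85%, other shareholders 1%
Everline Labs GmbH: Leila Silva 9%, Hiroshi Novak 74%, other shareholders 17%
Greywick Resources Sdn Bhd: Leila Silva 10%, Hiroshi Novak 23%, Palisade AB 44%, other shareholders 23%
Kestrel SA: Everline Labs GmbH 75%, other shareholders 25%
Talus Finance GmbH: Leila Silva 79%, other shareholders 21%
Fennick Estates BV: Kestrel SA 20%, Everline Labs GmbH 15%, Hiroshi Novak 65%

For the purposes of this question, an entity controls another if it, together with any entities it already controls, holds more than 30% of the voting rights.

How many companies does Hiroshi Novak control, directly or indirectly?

Hiroshi holds 74% of Everline, so Hiroshi controls Everline.
Everline holds 75% of Kestrel, so Hiroshi controls Kestrel.
Kestrel and Everline and Hiroshi together hold 20% + 15% + 65% = 100% of Fennick, so Hiroshi controls Fennick.
No other company's threshold is met.
Hiroshi controls 3 companies.

3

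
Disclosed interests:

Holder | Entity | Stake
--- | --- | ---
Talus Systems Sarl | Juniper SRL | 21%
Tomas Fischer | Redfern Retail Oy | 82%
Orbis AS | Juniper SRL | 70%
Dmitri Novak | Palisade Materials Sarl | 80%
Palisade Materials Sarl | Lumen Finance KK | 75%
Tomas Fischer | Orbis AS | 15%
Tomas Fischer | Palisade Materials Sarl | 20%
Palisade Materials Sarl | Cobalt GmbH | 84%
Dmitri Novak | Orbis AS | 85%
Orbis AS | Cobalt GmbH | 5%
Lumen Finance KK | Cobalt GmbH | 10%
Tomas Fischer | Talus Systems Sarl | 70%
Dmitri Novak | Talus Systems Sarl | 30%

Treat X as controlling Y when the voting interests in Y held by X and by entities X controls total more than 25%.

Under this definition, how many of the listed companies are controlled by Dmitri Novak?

Dmitri holds 30% of Talus, so Dmitri controls Talus.
Dmitri holds 85% of Orbis, so Dmitri controls Orbis.
Dmitri holds 80% of Palisade, so Dmitri controls Palisade.
Palisade holds 75% of Lumen, so Dmitri controls Lumen.
Orbis and Talus together hold 70% + 21% = 91% of Juniper, so Dmitri controls Juniper.
Palisade and Lumen and Orbis together hold 84% + 10% + 5% = 99% of Cobalt, so Dmitri controls Cobalt.
No other company's threshold is met.
Dmitri controls 6 companies.

6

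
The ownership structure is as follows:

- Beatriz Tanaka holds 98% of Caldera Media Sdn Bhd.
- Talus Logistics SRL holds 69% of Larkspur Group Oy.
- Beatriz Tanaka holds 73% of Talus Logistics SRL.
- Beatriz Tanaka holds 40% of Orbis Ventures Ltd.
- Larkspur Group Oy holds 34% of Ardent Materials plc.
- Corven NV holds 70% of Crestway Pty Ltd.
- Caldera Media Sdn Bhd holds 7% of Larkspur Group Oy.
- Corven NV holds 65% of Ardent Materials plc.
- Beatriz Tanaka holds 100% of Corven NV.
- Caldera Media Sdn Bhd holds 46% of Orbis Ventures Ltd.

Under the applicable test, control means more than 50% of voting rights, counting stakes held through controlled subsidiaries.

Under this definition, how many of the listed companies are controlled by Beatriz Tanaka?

Beatriz holds 73% of Talus, so Beatriz controls Talus.
Beatriz holds 98% of Caldera, so Beatriz controls Caldera.
Beatriz holds 100% of Corven, so Beatriz controls Corven.
Caldera and Talus together hold 7% + 69% = 76% of Larkspur, so Beatriz controls Larkspur.
Beatriz and Caldera together hold 40% + 46% = 86% of Orbis, so Beatriz controls Orbis.
Corven holds 70% of Crestway, so Beatriz controls Crestway.
Larkspur and Corven together hold 34% + 65% = 99% of Ardent, so Beatriz controls Ardent.
Beatriz controls 7 companies.

7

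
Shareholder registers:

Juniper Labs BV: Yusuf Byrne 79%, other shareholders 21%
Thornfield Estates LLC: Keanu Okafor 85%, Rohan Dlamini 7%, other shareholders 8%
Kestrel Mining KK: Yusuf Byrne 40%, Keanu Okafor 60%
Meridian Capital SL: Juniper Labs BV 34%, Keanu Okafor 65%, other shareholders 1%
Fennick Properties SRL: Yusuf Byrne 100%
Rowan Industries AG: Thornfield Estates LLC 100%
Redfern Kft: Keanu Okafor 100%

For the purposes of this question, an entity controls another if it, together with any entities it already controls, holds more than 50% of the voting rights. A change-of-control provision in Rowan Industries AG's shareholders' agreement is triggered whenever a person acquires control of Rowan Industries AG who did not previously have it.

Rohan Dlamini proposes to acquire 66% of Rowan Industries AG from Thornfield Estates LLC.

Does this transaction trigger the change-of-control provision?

The purchase adds only to Rohan's holdings (Thornfield's stake shrinks), so Rohan is the only person who could newly come to control Rowan.
Rohan's largest direct stake is 7% in Thornfield, which does not meet the threshold, so Rohan controls no company.
Neither Rohan nor any entity Rohan controls holds any voting interest in Rowan.
So before the transaction, Rohan does not control Rowan.
After the purchase, Rohan holds 66% of Rowan directly, and Thornfield's stake falls to 34%.
Rohan holds 66% of Rowan, so Rohan controls Rowan.
Rohan did not control Rowan before and does after, so the clause is triggered.

Yes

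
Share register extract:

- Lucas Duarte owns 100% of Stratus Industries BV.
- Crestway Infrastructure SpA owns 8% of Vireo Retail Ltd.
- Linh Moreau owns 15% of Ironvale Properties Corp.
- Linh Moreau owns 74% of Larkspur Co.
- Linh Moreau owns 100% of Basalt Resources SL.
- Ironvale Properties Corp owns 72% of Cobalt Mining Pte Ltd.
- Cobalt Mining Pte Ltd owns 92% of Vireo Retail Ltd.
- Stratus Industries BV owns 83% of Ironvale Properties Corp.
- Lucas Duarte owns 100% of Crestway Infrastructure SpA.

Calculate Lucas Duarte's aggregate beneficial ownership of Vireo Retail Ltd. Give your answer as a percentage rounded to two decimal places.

Lucas reaches Vireo along 2 paths.
Via Crestway: 100% × 8% = 8%.
Via Stratus → Ironvale → Cobalt: 100% × 83% × 72% × 92% = 54.9792%.
Total: 8% + 54.9792% = 62.9792%.
Rounded: 62.98%.

62.98%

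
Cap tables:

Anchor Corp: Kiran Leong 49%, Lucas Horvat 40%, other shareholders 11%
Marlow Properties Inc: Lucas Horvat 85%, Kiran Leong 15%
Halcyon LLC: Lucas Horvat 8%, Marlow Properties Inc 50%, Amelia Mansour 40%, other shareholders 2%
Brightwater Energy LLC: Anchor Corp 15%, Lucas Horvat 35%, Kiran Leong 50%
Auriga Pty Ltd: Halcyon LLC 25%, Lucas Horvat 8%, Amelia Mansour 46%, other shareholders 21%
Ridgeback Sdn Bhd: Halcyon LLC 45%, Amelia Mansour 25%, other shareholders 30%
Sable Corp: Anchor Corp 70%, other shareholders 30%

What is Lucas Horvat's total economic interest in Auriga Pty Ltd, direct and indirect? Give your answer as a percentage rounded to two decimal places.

20.63%

Lucas reaches Auriga along 3 paths.
Via Halcyon: 8% × 25% = 2%.
Via Marlow → Halcyon: 85% × 50% × 25% = 10.625%.
Direct stake: 8% = 8%.
Total: 2% + 10.625% + 8% = 20.625%.
Rounded: 20.63%.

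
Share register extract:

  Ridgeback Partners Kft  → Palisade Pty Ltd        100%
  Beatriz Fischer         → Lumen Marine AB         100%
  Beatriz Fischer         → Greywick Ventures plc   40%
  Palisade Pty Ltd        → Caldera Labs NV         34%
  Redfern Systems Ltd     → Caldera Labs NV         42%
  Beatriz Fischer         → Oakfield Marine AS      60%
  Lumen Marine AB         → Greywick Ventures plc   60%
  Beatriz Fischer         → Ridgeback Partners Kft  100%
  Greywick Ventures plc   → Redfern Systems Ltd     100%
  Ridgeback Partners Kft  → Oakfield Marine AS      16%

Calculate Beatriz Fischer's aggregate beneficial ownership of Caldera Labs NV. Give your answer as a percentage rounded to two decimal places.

76.00%

Beatriz reaches Caldera along 3 paths.
Via Greywick → Redfern: 40% × 100% × 42% = 16.8%.
Via Lumen → Greywick → Redfern: 100% × 60% × 100% × 42% = 25.2%.
Via Ridgeback → Palisade: 100% × 100% × 34% = 34%.
Total: 16.8% + 25.2% + 34% = 76%.
Rounded: 76.00%.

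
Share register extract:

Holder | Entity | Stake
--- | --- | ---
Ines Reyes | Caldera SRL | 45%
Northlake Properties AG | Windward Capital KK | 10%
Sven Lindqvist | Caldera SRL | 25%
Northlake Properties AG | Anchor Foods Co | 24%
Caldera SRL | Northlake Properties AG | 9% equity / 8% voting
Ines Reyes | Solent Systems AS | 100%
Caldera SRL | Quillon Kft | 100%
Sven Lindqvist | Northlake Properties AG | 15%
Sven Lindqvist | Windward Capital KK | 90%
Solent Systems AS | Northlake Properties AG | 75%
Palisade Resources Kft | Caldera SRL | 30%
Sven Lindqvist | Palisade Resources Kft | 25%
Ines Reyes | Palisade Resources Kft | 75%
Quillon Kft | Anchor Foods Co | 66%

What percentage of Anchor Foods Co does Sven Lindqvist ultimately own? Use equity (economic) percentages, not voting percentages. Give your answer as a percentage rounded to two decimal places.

25.75%

Sven reaches Anchor along 5 paths.
Via Palisade → Caldera → Quillon: 25% × 30% × 100% × 66% = 4.95%.
Via Caldera → Quillon: 25% × 100% × 66% = 16.5%.
Via Northlake: 15% × 24% = 3.6%.
Via Palisade → Caldera → Northlake: 25% × 30% × 9% × 24% = 0.162%.
Via Caldera → Northlake: 25% × 9% × 24% = 0.54%.
Total: 4.95% + 16.5% + 3.6% + 0.162% + 0.54% = 25.752%.
Rounded: 25.75%.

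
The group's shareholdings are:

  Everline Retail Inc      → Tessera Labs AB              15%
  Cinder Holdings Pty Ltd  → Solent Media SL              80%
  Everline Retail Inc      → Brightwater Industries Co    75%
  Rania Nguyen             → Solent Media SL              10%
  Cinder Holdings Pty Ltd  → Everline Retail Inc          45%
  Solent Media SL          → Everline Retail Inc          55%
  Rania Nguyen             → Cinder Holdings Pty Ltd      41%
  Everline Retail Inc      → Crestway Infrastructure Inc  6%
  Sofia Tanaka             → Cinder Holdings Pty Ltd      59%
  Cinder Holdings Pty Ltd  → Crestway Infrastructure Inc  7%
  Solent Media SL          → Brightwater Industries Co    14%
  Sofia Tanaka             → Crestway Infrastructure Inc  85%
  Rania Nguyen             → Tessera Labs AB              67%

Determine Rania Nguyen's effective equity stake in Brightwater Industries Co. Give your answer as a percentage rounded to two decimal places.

37.48%

Rania reaches Brightwater along 5 paths.
Via Cinder → Solent: 41% × 80% × 14% = 4.592%.
Via Solent: 10% × 14% = 1.4%.
Via Cinder → Solent → Everline: 41% × 80% × 55% × 75% = 13.53%.
Via Solent → Everline: 10% × 55% × 75% = 4.125%.
Via Cinder → Everline: 41% × 45% × 75% = 13.8375%.
Total: 4.592% + 1.4% + 13.53% + 4.125% + 13.8375% = 37.4845%.
Rounded: 37.48%.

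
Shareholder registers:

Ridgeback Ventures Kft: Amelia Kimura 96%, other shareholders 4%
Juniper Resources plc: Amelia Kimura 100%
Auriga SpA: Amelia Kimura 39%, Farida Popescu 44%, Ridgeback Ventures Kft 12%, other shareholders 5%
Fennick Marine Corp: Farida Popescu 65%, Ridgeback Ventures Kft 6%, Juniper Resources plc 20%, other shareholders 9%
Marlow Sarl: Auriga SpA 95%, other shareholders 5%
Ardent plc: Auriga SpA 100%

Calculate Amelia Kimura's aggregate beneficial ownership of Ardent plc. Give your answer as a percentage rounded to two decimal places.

50.52%

Amelia reaches Ardent along 2 paths.
Via Auriga: 39% × 100% = 39%.
Via Ridgeback → Auriga: 96% × 12% × 100% = 11.52%.
Total: 39% + 11.52% = 50.52%.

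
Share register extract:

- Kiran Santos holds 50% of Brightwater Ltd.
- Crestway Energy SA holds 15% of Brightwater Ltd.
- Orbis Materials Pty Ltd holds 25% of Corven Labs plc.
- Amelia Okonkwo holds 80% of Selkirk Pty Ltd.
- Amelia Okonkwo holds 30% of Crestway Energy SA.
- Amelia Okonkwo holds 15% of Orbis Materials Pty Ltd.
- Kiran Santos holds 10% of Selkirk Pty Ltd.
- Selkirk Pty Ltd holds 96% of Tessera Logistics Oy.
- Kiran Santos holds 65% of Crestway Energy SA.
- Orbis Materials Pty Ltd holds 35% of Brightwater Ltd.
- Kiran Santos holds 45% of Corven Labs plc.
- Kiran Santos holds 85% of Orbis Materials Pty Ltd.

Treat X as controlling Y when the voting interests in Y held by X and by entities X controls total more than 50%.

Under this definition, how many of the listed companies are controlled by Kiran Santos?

Kiran holds 85% of Orbis, so Kiran controls Orbis.
Kiran holds 65% of Crestway, so Kiran controls Crestway.
Kiran and Crestway and Orbis together hold 50% + 15% + 35% = 100% of Brightwater, so Kiran controls Brightwater.
Kiran and Orbis together hold 45% + 25% = 70% of Corven, so Kiran controls Corven.
No other company's threshold is met.
Kiran controls 4 companies.

4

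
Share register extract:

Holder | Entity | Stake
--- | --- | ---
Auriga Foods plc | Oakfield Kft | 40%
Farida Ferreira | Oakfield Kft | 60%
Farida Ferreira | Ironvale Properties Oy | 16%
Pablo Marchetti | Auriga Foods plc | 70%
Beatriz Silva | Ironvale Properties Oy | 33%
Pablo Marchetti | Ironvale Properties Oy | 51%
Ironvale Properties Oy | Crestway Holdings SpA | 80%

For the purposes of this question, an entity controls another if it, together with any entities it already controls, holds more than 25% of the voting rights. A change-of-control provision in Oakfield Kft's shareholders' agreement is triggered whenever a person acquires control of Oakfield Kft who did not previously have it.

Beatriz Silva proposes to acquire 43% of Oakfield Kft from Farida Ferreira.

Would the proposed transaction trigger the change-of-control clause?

The purchase adds only to Beatriz's holdings (Farida's stake shrinks), so Beatriz is the only person who could newly come to control Oakfield.
Beatriz holds 33% of Ironvale, so Beatriz controls Ironvale.
Ironvale holds 80% of Crestway, so Beatriz controls Crestway.
Neither Beatriz nor any entity Beatriz controls holds any voting interest in Oakfield.
So before the transaction, Beatriz does not control Oakfield.
After the purchase, Beatriz holds 43% of Oakfield directly, and Farida's stake falls to 17%.
Beatriz holds 43% of Oakfield, so Beatriz controls Oakfield.
Beatriz did not control Oakfield before and does after, so the clause is triggered.

Yes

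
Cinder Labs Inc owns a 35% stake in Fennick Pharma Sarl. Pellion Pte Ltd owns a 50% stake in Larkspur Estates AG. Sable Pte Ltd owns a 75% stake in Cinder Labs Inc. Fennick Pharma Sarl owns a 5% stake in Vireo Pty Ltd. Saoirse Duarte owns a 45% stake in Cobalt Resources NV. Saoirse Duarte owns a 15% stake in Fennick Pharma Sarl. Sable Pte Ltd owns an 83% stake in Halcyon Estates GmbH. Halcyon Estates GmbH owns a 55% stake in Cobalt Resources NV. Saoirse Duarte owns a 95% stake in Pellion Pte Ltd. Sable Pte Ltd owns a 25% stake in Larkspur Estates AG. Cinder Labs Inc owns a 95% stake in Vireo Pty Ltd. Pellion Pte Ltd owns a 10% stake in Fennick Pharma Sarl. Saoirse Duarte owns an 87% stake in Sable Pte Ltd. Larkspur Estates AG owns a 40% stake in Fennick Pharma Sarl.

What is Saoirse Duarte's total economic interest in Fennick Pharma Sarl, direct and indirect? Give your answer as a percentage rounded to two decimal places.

Saoirse reaches Fennick along 5 paths.
Via Pellion → Larkspur: 95% × 50% × 40% = 19%.
Via Sable → Larkspur: 87% × 25% × 40% = 8.7%.
Direct stake: 15% = 15%.
Via Sable → Cinder: 87% × 75% × 35% = 22.8375%.
Via Pellion: 95% × 10% = 9.5%.
Total: 19% + 8.7% + 15% + 22.8375% + 9.5% = 75.0375%.
Rounded: 75.04%.

75.04%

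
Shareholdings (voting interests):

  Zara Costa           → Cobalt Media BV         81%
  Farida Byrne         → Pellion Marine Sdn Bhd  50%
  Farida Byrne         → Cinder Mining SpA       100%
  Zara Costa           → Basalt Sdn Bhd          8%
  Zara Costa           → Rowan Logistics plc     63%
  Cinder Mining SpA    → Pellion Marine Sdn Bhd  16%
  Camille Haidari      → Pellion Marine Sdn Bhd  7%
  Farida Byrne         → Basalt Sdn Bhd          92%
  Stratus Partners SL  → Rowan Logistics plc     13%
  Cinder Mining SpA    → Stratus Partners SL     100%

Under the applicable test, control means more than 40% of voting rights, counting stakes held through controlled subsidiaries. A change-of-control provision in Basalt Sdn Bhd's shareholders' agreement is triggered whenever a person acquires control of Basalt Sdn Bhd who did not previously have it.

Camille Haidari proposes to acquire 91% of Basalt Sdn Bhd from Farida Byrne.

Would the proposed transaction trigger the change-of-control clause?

Yes

The purchase adds only to Camille's holdings (Farida's stake shrinks), so Camille is the only person who could newly come to control Basalt.
Camille's largest direct stake is 7% in Pellion, which does not meet the threshold, so Camille controls no company.
Neither Camille nor any entity Camille controls holds any voting interest in Basalt.
So before the transaction, Camille does not control Basalt.
After the purchase, Camille holds 91% of Basalt directly, and Farida's stake falls to 1%.
Camille holds 91% of Basalt, so Camille controls Basalt.
Camille did not control Basalt before and does after, so the clause is triggered.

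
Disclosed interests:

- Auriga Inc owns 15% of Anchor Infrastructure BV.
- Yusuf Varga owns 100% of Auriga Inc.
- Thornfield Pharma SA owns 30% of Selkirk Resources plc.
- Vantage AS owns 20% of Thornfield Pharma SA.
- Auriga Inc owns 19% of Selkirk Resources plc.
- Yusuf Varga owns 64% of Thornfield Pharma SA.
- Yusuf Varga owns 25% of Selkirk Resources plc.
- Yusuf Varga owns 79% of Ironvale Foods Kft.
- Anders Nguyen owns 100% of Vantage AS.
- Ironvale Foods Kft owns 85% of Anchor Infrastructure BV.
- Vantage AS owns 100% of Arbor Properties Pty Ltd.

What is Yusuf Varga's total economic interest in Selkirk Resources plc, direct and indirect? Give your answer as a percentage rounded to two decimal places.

Yusuf reaches Selkirk along 3 paths.
Via Thornfield: 64% × 30% = 19.2%.
Via Auriga: 100% × 19% = 19%.
Direct stake: 25% = 25%.
Total: 19.2% + 19% + 25% = 63.2%.
Rounded: 63.20%.

63.20%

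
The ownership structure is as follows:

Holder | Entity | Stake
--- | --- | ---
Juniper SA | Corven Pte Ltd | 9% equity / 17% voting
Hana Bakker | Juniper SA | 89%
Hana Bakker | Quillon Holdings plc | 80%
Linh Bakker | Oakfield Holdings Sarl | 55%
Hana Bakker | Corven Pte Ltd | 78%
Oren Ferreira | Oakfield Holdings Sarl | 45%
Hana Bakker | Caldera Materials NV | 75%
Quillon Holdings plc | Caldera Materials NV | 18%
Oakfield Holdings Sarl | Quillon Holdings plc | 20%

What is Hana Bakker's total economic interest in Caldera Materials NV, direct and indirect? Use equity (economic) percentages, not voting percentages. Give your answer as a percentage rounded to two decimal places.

Hana reaches Caldera along 2 paths.
Via Quillon: 80% × 18% = 14.4%.
Direct stake: 75% = 75%.
Total: 14.4% + 75% = 89.4%.
Rounded: 89.40%.

89.40%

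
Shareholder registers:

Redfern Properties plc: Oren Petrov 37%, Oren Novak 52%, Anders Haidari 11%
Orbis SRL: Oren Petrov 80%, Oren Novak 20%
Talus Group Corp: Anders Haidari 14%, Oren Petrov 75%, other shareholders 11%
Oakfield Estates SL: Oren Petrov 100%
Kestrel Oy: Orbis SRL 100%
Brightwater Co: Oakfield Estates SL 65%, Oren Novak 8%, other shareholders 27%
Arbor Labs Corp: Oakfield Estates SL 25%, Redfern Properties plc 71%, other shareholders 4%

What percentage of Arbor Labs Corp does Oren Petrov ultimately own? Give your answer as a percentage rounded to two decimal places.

Oren Petrov reaches Arbor along 2 paths.
Via Oakfield: 100% × 25% = 25%.
Via Redfern: 37% × 71% = 26.27%.
Total: 25% + 26.27% = 51.27%.

51.27%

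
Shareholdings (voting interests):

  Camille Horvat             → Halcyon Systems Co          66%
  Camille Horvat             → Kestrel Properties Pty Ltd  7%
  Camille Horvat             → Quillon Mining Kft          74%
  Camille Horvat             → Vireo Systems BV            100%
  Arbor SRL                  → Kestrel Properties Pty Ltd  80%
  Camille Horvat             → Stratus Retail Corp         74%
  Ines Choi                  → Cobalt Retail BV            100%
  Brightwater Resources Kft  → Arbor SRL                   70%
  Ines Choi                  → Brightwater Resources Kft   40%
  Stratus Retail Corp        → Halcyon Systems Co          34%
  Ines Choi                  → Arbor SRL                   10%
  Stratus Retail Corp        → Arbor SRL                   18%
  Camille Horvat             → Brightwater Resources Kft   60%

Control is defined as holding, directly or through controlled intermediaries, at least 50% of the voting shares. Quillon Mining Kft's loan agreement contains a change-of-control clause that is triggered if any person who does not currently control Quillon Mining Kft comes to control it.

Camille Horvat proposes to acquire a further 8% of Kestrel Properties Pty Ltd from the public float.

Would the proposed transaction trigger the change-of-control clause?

No

The purchase changes only Camille's holdings, so Camille is the only person who could newly come to control Quillon.
Camille holds 74% of Quillon, so Camille controls Quillon.
So Camille already controls Quillon before the transaction.
After the purchase, Camille's direct stake in Kestrel rises to 7% + 8% = 15%.
Camille controlled Quillon already, so this is not a new person acquiring control; every other person's position is unchanged or reduced.
No new person acquires control, so the clause is not triggered.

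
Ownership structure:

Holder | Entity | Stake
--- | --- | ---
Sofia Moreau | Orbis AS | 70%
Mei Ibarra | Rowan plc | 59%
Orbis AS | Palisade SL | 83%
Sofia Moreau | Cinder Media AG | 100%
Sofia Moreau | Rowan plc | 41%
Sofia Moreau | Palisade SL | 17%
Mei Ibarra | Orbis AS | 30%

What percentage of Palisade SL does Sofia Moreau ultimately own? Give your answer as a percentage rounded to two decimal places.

75.10%

Sofia reaches Palisade along 2 paths.
Direct stake: 17% = 17%.
Via Orbis: 70% × 83% = 58.1%.
Total: 17% + 58.1% = 75.1%.
Rounded: 75.10%.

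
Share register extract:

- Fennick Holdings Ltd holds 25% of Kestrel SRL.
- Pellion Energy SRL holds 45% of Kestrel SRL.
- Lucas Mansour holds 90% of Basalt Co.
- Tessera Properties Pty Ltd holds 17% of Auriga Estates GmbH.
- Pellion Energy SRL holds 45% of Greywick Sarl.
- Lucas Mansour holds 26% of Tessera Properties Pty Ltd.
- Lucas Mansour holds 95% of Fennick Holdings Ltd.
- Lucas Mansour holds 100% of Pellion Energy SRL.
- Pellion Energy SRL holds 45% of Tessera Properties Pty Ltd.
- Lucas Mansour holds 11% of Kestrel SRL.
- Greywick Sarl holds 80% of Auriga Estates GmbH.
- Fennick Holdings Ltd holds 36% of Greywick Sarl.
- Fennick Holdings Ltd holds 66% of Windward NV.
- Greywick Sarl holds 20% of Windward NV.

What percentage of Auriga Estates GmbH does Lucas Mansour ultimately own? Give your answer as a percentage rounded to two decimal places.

Lucas reaches Auriga along 4 paths.
Via Pellion → Tessera: 100% × 45% × 17% = 7.65%.
Via Tessera: 26% × 17% = 4.42%.
Via Pellion → Greywick: 100% × 45% × 80% = 36%.
Via Fennick → Greywick: 95% × 36% × 80% = 27.36%.
Total: 7.65% + 4.42% + 36% + 27.36% = 75.43%.

75.43%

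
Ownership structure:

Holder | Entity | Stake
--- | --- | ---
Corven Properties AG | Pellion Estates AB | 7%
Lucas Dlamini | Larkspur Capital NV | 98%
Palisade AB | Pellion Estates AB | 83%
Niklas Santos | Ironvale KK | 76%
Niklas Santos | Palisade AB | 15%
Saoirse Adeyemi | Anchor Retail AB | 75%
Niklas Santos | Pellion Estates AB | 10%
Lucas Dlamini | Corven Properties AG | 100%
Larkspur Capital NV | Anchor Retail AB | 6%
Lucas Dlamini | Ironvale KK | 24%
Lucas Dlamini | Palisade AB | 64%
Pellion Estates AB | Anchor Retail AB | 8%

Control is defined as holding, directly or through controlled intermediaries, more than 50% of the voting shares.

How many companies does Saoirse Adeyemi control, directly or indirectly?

Saoirse holds 75% of Anchor, so Saoirse controls Anchor.
No other company's threshold is met.
Saoirse controls 1 company.

1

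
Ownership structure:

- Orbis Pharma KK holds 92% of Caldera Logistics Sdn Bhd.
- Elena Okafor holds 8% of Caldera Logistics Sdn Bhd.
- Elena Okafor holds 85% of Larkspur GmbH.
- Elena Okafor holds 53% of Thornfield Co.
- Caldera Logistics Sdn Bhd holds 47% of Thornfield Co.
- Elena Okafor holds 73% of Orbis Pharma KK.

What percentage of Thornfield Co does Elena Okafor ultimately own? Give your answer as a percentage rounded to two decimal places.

88.33%

Elena reaches Thornfield along 3 paths.
Via Orbis → Caldera: 73% × 92% × 47% = 31.5652%.
Via Caldera: 8% × 47% = 3.76%.
Direct stake: 53% = 53%.
Total: 31.5652% + 3.76% + 53% = 88.3252%.
Rounded: 88.33%.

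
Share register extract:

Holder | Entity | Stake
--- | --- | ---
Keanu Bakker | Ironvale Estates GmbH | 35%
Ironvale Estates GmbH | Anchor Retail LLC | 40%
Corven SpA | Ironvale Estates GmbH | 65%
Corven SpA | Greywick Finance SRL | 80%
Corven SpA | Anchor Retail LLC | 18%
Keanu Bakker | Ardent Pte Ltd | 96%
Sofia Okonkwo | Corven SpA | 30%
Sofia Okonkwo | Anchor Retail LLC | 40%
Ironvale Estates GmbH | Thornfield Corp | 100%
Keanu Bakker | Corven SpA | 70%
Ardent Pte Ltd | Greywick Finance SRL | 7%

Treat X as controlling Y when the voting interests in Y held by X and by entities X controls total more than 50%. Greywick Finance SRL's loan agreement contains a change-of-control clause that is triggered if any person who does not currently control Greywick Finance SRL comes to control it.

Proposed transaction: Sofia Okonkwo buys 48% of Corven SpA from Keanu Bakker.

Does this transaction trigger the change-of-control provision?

The purchase adds only to Sofia's holdings (Keanu's stake shrinks), so Sofia is the only person who could newly come to control Greywick.
Sofia's largest direct stake is 40% in Anchor, which does not meet the threshold, so Sofia controls no company.
Neither Sofia nor any entity Sofia controls holds any voting interest in Greywick.
So before the transaction, Sofia does not control Greywick.
After the purchase, Sofia's direct stake in Corven rises to 30% + 48% = 78%, and Keanu's stake falls to 22%.
Sofia holds 78% of Corven, so Sofia controls Corven.
Corven holds 80% of Greywick, so Sofia controls Greywick.
Sofia did not control Greywick before and does after, so the clause is triggered.

Yes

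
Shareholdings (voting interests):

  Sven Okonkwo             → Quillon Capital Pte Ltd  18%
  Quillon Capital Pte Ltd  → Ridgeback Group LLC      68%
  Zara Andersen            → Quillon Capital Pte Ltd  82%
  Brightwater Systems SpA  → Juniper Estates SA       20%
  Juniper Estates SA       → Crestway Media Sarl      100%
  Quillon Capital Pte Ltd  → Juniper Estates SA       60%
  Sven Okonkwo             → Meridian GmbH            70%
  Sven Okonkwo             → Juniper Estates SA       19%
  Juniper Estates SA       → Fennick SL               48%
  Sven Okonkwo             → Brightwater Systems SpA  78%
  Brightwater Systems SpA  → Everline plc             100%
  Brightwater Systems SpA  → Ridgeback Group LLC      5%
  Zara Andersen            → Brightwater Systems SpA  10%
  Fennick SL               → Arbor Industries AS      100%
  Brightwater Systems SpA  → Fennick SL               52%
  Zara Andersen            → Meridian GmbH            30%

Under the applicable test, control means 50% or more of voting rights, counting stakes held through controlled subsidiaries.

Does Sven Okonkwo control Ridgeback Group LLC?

No

Sven holds 78% of Brightwater, so Sven controls Brightwater.
Brightwater holds 100% of Everline, so Sven controls Everline.
Brightwater holds 52% of Fennick, so Sven controls Fennick.
Fennick holds 100% of Arbor, so Sven controls Arbor.
Sven holds 70% of Meridian, so Sven controls Meridian.
In Ridgeback, Sven's side holds only 5%, not ≥ 50%.
So Sven does not control Ridgeback.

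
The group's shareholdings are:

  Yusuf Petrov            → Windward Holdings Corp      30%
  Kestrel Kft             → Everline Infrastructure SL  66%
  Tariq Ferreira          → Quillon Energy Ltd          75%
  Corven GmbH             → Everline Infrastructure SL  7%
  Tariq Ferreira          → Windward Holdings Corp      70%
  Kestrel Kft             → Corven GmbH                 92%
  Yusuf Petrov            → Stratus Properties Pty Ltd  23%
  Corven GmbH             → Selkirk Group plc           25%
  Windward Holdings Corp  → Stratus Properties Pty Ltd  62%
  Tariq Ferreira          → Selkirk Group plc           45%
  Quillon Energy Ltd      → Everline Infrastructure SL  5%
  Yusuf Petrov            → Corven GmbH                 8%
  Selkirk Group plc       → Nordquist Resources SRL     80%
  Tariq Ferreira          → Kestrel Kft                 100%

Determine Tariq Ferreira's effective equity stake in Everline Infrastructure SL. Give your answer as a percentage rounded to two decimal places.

Tariq reaches Everline along 3 paths.
Via Kestrel → Corven: 100% × 92% × 7% = 6.44%.
Via Quillon: 75% × 5% = 3.75%.
Via Kestrel: 100% × 66% = 66%.
Total: 6.44% + 3.75% + 66% = 76.19%.

76.19%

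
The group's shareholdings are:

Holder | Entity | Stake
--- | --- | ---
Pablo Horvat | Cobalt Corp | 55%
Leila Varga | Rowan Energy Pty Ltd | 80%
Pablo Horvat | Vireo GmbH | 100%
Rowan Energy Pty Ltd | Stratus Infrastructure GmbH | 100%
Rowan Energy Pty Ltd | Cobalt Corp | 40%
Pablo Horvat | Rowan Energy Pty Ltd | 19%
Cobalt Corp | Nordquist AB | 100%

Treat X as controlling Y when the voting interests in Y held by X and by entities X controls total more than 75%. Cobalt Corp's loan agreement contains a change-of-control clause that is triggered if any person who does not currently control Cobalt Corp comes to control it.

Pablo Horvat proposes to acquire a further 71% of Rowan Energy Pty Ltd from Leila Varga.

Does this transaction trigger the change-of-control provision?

The purchase adds only to Pablo's holdings (Leila's stake shrinks), so Pablo is the only person who could newly come to control Cobalt.
Pablo holds 100% of Vireo, so Pablo controls Vireo.
In Cobalt, Pablo's side holds only 55%, not > 75%.
So before the transaction, Pablo does not control Cobalt.
After the purchase, Pablo's direct stake in Rowan rises to 19% + 71% = 90%, and Leila's stake falls to 9%.
Pablo holds 90% of Rowan, so Pablo controls Rowan.
Rowan and Pablo together hold 40% + 55% = 95% of Cobalt, so Pablo controls Cobalt.
Pablo did not control Cobalt before and does after, so the clause is triggered.

Yes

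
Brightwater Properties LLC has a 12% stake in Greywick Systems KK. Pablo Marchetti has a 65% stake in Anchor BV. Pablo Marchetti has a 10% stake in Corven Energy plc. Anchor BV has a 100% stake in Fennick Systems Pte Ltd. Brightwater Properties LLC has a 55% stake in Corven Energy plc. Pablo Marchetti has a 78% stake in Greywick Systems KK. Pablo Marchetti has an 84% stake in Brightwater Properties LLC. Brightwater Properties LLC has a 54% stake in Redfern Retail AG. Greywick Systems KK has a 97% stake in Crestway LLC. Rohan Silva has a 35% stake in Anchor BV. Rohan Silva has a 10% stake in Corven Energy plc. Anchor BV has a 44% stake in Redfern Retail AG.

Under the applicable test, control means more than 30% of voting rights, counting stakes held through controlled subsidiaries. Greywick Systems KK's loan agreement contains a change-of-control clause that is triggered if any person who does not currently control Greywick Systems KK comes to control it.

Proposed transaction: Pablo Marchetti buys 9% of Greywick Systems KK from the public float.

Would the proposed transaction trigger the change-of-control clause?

The purchase changes only Pablo's holdings, so Pablo is the only person who could newly come to control Greywick.
Pablo holds 84% of Brightwater, so Pablo controls Brightwater.
Pablo and Brightwater together hold 78% + 12% = 90% of Greywick, so Pablo controls Greywick.
So Pablo already controls Greywick before the transaction.
After the purchase, Pablo's direct stake in Greywick rises to 78% + 9% = 87%.
Pablo controlled Greywick already, so this is not a new person acquiring control; every other person's position is unchanged or reduced.
No new person acquires control, so the clause is not triggered.

No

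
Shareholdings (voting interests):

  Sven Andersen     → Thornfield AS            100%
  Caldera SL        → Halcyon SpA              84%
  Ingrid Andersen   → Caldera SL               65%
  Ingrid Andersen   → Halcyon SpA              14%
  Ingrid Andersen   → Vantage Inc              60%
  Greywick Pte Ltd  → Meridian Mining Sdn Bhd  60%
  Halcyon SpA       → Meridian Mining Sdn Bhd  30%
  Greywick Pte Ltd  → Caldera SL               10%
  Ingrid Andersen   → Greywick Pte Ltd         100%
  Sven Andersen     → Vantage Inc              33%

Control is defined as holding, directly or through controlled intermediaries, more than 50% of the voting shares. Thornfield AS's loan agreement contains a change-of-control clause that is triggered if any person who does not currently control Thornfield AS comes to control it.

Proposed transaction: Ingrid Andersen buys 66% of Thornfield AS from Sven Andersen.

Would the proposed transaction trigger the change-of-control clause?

The purchase adds only to Ingrid's holdings (Sven's stake shrinks), so Ingrid is the only person who could newly come to control Thornfield.
Ingrid holds 60% of Vantage, so Ingrid controls Vantage.
Ingrid holds 100% of Greywick, so Ingrid controls Greywick.
Greywick and Ingrid together hold 10% + 65% = 75% of Caldera, so Ingrid controls Caldera.
Caldera and Ingrid together hold 84% + 14% = 98% of Halcyon, so Ingrid controls Halcyon.
Halcyon and Greywick together hold 30% + 60% = 90% of Meridian, so Ingrid controls Meridian.
Neither Ingrid nor any entity Ingrid controls holds any voting interest in Thornfield.
So before the transaction, Ingrid does not control Thornfield.
After the purchase, Ingrid holds 66% of Thornfield directly, and Sven's stake falls to 34%.
Ingrid holds 66% of Thornfield, so Ingrid controls Thornfield.
Ingrid did not control Thornfield before and does after, so the clause is triggered.

Yes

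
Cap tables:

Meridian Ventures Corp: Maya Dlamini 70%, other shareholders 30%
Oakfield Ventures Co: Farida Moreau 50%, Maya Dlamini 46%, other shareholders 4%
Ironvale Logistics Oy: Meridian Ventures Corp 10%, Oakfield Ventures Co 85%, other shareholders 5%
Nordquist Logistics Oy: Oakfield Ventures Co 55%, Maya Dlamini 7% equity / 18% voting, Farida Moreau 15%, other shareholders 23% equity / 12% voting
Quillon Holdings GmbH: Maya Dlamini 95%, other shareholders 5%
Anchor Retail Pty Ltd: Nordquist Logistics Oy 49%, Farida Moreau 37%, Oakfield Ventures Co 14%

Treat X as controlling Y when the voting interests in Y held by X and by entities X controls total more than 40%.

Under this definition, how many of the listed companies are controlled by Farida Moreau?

4

Farida holds 50% of Oakfield, so Farida controls Oakfield.
Oakfield holds 85% of Ironvale, so Farida controls Ironvale.
Oakfield and Farida together hold 55% + 15% = 70% of Nordquist, so Farida controls Nordquist.
Nordquist and Farida and Oakfield together hold 49% + 37% + 14% = 100% of Anchor, so Farida controls Anchor.
No other company's threshold is met.
Farida controls 4 companies.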